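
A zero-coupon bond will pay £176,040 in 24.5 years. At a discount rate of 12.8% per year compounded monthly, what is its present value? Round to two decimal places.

£7,778.15

Periodic rate = 12.8%/12 = 0.0106667; 294 periods.
P = 176,040/(1 + 0.128/12)^294 ≈ 176,040/22.6326297427 ≈ 7,778.1505.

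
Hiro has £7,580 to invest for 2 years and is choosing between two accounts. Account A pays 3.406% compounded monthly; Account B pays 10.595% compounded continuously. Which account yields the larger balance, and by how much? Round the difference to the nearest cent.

Account B, by £1,255.50

A: (1 + 0.03406/12)^24 ≈ 1.070390472, so 7,580 × 1.070390472 ≈ 8,113.5598.
B: e^(0.10595·2) = e^0.2119 ≈ 1.236024276, so 7,580 × 1.236024276 ≈ 9,369.0640.
Difference ≈ 1,255.5042 in favor of B.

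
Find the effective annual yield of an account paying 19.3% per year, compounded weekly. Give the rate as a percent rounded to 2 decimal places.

21.24%

EAR = (1 + 19.3%/52)^52 − 1 = (1 + 0.00371154)^52 − 1.
(1 + 0.00371154)^52 ≈ 1.21245, so EAR ≈ 21.24495%.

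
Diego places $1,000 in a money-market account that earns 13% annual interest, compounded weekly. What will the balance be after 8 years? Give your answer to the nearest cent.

$2,825.55

Growth factor = (1 + 0.0025)^416 ≈ 2.825547532.
A ≈ 1,000 × 2.825547532 ≈ 2,825.5475.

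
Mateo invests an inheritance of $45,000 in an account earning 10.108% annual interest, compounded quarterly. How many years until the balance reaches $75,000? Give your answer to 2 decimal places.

We need (1 + 0.02527)^(4t) = 1.6667, so 4t = ln 1.6667 / ln 1.02527 ≈ 20.4691.
t ≈ 20.4691/4 = 5.1173 years.

5.12 years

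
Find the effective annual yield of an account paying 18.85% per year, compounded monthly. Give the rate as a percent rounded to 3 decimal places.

One year is 12 periods at 0.0157083 each: (1 + 0.0157083)^12 ≈ 1.205669.
EAR = 1.205669 − 1 ≈ 20.56693%.

20.567%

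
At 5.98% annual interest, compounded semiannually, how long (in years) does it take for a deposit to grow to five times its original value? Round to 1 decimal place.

(1 + 0.0299)^(2t) = 5.
2t = ln 5 / ln(1 + 0.0299) ≈ 1.6094/0.0294617 ≈ 54.6281.
t ≈ 27.3141.

27.3 years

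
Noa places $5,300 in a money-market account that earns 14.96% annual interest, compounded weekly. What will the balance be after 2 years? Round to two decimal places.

$7,145.46

Periodic rate = 14.96%/52 = 0.00287692; periods = 52·2 = 104.
A = 5,300·(1 + 0.1496/52)^104 ≈ 5,300·1.34820009 ≈ 7,145.4605.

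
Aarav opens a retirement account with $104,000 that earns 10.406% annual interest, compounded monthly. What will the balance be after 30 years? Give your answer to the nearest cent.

Periodic rate = 10.406%/12 = 0.00867167; periods = 12·30 = 360.
A = 104,000·(1 + 0.10406/12)^360 ≈ 104,000·22.38390426365 ≈ 2,327,926.0434.

$2,327,926.04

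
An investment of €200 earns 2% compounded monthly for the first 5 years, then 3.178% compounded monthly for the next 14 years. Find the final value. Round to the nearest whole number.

Phase 1: 200·(1 + 0.02/12)^60 ≈ 221.0158.
Phase 2: 221.0158·(1 + 0.03178/12)^168 ≈ 344.6626.

€345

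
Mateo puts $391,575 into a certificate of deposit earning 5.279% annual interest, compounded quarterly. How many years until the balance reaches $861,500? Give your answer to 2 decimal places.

(1 + 0.0131975)^(4t) = 861,500/391,575 = 2.2001.
4t·ln(1 + 0.0131975) = ln(2.2001); 4t = 0.7885/0.0131112 ≈ 60.1394.
t ≈ 15.0348 years.

15.03 years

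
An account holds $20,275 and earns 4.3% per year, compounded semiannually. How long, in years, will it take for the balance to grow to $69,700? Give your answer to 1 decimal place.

29.0 years

(1 + 0.0215)^(2t) = 69,700/20,275 = 3.4377.
2t·ln(1 + 0.0215) = ln(3.4377); 2t = 1.2348/0.0212721 ≈ 58.0483.
t ≈ 29.0242 years.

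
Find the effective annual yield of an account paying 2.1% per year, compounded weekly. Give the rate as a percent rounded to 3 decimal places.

One year is 52 periods at 0.000403846 each: (1 + 0.000403846)^52 ≈ 1.021218.
EAR = 1.021218 − 1 ≈ 2.12177%.

2.122%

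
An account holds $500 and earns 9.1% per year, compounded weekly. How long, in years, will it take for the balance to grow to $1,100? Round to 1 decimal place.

(1 + 0.00175)^(52t) = 1,100/500 = 2.2.
52t·ln(1 + 0.00175) = ln(2.2); 52t = 0.78846/0.00174847 ≈ 450.9412.
t ≈ 8.6719 years.

8.7 years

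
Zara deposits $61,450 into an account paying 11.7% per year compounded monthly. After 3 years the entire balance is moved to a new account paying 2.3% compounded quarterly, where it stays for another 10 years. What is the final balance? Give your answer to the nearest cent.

$109,603.03

After 3 years at 11.7%: 61,450 × 1.41807443065 ≈ 87,140.6738.
Then 10 years at 2.3%: 87,140.6738 × 1.25777121027 ≈ 109,603.0307.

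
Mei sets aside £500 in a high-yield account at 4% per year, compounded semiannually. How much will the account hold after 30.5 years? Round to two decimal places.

Periodic rate = 4%/2 = 0.02; periods = 2·30.5 = 61.
A = 500·(1 + 0.02)^61 ≈ 500·3.346651404 ≈ 1,673.3257.

£1,673.33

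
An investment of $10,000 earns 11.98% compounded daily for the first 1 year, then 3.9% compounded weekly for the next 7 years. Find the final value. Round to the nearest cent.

After 1 years at 11.98%: 10,000 × 1.1272492173 ≈ 11,272.4922.
Then 7 years at 3.9%: 11,272.4922 × 1.3137658084 ≈ 14,809.4148.

$14,809.41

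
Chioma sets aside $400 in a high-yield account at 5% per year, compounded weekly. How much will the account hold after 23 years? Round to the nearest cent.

$1,262.58

Periodic rate = 5%/52 = 0.000961538; periods = 52·23 = 1196.
A = 400·(1 + 0.05/52)^1196 ≈ 400·3.156448394 ≈ 1,262.5794.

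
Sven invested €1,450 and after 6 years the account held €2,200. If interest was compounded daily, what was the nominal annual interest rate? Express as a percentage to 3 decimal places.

6.949%

The 2190-period growth factor is 2,200/1,450 = 1.51724.
r/365 = 1.51724^(1/2190) − 1 ≈ 0.000190381, so r ≈ 365·0.000190381 = 6.94889%.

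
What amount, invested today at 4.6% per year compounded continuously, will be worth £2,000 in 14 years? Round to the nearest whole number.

£1,050

P = A·e^(−rt) = 2,000·e^(−0.644).
e^(−0.644) ≈ 0.5251874671, so P ≈ 1,050.3749.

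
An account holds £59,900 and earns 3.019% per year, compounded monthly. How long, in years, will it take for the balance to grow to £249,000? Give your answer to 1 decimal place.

(1 + 0.00251583)^(12t) = 249,000/59,900 = 4.1569.
12t·ln(1 + 0.00251583) = ln(4.1569); 12t = 1.4248/0.00251267 ≈ 567.0359.
t ≈ 47.2530 years.

47.3 years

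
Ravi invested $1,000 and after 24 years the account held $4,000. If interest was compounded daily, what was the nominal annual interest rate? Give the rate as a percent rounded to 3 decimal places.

5.777%

The 8760-period growth factor is 4,000/1,000 = 4.
r/365 = 4^(1/8760) − 1 ≈ 0.000158265, so r ≈ 365·0.000158265 = 5.77668%.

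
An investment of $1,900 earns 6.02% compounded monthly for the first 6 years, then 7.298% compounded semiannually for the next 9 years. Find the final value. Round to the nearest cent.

Phase 1: 1,900·(1 + 0.0602/12)^72 ≈ 2,724.1349.
Phase 2: 2,724.1349·(1 + 0.03649)^18 ≈ 5,192.7893.

$5,192.79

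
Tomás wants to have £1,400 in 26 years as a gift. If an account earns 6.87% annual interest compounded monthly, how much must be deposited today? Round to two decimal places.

£235.83

Periodic rate = 6.87%/12 = 0.005725; 312 periods.
P = 1,400/(1 + 0.005725)^312 ≈ 1,400/5.936421043 ≈ 235.8323.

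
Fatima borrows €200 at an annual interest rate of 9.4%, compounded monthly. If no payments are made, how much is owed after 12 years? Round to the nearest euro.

Growth factor = (1 + 0.094/12)^144 ≈ 3.07592275.
A ≈ 200 × 3.07592275 ≈ 615.1845.

€615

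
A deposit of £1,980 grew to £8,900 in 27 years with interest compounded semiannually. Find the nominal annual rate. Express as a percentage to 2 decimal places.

(1 + r/2)^54 = 8,900/1,980 = 4.49495.
1 + r/2 = 4.49495^(1/54) ≈ 1.028223, so r/2 ≈ 0.0282234.
r ≈ 2·0.0282234 = 5.64469%.

5.64%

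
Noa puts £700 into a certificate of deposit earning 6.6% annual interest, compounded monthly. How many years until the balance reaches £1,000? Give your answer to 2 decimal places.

5.42 years

We need (1 + 0.0055)^(12t) = 1.4286, so 12t = ln 1.4286 / ln 1.0055 ≈ 65.0282.
t ≈ 65.0282/12 = 5.4190 years.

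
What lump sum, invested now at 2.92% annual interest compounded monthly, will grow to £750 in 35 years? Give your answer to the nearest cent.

£270.24

Growth factor = (1 + 0.0292/12)^420 ≈ 2.77529925.
P = 750/2.77529925 ≈ 270.2411.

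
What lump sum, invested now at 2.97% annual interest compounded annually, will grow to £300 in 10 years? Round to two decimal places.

£223.88

Annual rate = 2.97% = 0.0297; 10 periods.
P = 300/(1 + 0.0297)^10 ≈ 300/1.34000719 ≈ 223.8794.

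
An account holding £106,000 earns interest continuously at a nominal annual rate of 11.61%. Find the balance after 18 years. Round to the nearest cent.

£856,829.62

A = P·e^(rt) = 106,000·e^(0.1161·18) = 106,000·e^2.0898.
e^2.0898 ≈ 8.08329834296, so A ≈ 856,829.6244.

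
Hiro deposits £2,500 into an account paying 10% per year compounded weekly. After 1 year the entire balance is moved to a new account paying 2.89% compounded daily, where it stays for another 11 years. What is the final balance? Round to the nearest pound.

£3,797

Phase 1: 2,500·(1 + 0.1/52)^52 ≈ 2,762.6620.
Phase 2: 2,762.6620·(1 + 0.0289/365)^4015 ≈ 3,796.5096.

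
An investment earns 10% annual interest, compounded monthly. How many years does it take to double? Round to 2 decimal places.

6.96 years

(1 + 0.00833333)^(12t) = 2.
12t = ln 2 / ln(1 + 0.00833333) ≈ 0.69315/0.0082988 ≈ 83.5238.
t ≈ 6.9603.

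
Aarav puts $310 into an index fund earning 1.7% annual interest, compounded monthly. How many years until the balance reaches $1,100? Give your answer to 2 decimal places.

We need (1 + 0.00141667)^(12t) = 3.5484, so 12t = ln 3.5484 / ln 1.001417 ≈ 894.6283.
t ≈ 894.6283/12 = 74.5524 years.

74.55 years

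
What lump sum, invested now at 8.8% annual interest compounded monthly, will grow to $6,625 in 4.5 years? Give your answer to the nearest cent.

Periodic rate = 8.8%/12 = 0.00733333; 54 periods.
P = 6,625/(1 + 0.088/12)^54 ≈ 6,625/1.483723876 ≈ 4,465.1165.

$4,465.12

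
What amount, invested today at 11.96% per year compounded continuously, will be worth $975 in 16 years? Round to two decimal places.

P = A·e^(−rt) = 975·e^(−1.9136).
e^(−1.9136) ≈ 0.147548256, so P ≈ 143.8595.

$143.86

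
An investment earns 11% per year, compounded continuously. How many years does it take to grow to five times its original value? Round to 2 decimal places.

14.63 years

e^(0.11t) = 5, so 0.11t = ln 5 ≈ 1.6094.
t ≈ 1.6094/0.11 ≈ 14.6313.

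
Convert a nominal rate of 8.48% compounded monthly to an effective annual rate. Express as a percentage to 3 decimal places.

8.817%

EAR = (1 + 8.48%/12)^12 − 1 = (1 + 0.00706667)^12 − 1.
(1 + 0.00706667)^12 ≈ 1.088175, so EAR ≈ 8.81748%.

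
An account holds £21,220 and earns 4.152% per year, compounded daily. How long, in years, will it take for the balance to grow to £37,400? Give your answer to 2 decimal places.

We need (1 + 0.000113753)^(365t) = 1.7625, so 365t = ln 1.7625 / ln 1.000114 ≈ 4982.3450.
t ≈ 4982.3450/365 = 13.6503 years.

13.65 years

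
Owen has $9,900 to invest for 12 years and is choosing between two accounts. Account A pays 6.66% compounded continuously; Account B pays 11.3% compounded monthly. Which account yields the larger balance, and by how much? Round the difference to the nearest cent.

Account B, by $16,160.12

A: e^(0.0666·12) = e^0.7992 ≈ 2.2237612077, so 9,900 × 2.2237612077 ≈ 22,015.2360.
B: (1 + 0.113/12)^144 ≈ 3.8560961034, so 9,900 × 3.8560961034 ≈ 38,175.3514.
Difference ≈ 16,160.1155 in favor of B.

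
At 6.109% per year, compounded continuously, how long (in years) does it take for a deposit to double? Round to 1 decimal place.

e^(0.06109t) = 2, so 0.06109t = ln 2 ≈ 0.69315.
t ≈ 0.69315/0.06109 ≈ 11.3463.

11.3 years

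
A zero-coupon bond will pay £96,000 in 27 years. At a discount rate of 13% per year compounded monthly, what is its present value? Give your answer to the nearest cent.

£2,924.80

Growth factor = (1 + 0.13/12)^324 ≈ 32.822810194.
P = 96,000/32.822810194 ≈ 2,924.7953.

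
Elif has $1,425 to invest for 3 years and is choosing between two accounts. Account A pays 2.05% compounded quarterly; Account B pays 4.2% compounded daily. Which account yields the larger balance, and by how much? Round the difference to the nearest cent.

Account A growth factor: (1 + 0.005125)^12 ≈ 1.06326349; balance ≈ 1,515.1505.
Account B growth factor: (1 + 0.042/365)^1095 ≈ 1.134273946; balance ≈ 1,616.3404.
Account B is larger by 101.1899.

Account B, by $101.19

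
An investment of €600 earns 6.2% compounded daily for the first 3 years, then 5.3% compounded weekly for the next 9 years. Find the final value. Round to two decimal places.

€1,164.06

Phase 1: 600·(1 + 0.062/365)^1095 ≈ 722.6419.
Phase 2: 722.6419·(1 + 0.053/52)^468 ≈ 1,164.0621.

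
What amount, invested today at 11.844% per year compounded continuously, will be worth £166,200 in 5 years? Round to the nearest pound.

£91,927

P = A·e^(−rt) = 166,200·e^(−0.5922).
e^(−0.5922) ≈ 0.553109105197, so P ≈ 91,926.7333.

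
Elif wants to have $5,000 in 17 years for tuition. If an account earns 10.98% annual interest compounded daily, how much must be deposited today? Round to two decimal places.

Periodic rate = 10.98%/365 = 0.000300822; 6205 periods.
P = 5,000/(1 + 0.1098/365)^6205 ≈ 5,000/6.464458818 ≈ 773.4600.

$773.46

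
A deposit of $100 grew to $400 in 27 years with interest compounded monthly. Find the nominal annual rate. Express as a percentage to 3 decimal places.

The 324-period growth factor is 400/100 = 4.
r/12 = 4^(1/324) − 1 ≈ 0.00428785, so r ≈ 12·0.00428785 = 5.14542%.

5.145%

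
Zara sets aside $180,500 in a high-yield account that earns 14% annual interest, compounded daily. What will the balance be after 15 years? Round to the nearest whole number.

Periodic rate = 14%/365 = 0.000383562; periods = 365·15 = 5475.
A = 180,500·(1 + 0.14/365)^5475 ≈ 180,500·8.162882574124 ≈ 1,473,400.3046.

$1,473,400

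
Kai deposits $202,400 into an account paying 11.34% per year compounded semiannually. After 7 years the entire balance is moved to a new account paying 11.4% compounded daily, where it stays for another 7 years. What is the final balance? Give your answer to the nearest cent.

$972,853.17

After 7 years at 11.34%: 202,400 × 2.16433211622 ≈ 438,060.8203.
Then 7 years at 11.4%: 438,060.8203 × 2.22081757867 ≈ 972,853.1703.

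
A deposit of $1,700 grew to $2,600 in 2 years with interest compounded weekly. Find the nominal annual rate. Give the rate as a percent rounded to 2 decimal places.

21.29%

The 104-period growth factor is 2,600/1,700 = 1.52941.
r/52 = 1.52941^(1/104) − 1 ≈ 0.00409377, so r ≈ 52·0.00409377 = 21.28761%.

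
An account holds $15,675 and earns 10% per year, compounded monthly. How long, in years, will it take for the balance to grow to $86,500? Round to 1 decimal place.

We need (1 + 0.00833333)^(12t) = 5.5183, so 12t = ln 5.5183 / ln 1.008333 ≈ 205.8221.
t ≈ 205.8221/12 = 17.1518 years.

17.2 years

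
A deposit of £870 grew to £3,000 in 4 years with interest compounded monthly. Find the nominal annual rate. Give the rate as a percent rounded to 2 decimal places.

The 48-period growth factor is 3,000/870 = 3.44828.
r/12 = 3.44828^(1/48) − 1 ≈ 0.0261245, so r ≈ 12·0.0261245 = 31.34936%.

31.35%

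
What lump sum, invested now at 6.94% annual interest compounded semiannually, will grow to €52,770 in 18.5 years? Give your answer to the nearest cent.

Periodic rate = 6.94%/2 = 0.0347; 37 periods.
P = 52,770/(1 + 0.0347)^37 ≈ 52,770/3.5329266129 ≈ 14,936.6250.

€14,936.63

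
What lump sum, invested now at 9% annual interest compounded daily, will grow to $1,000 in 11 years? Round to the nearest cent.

$371.62

Growth factor = (1 + 0.09/365)^4015 ≈ 2.69090607.
P = 1,000/2.69090607 ≈ 371.6220.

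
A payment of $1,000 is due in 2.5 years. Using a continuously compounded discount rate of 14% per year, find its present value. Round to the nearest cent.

P = A·e^(−rt) = 1,000·e^(−0.35).
e^(−0.35) ≈ 0.70468809, so P ≈ 704.6881.

$704.69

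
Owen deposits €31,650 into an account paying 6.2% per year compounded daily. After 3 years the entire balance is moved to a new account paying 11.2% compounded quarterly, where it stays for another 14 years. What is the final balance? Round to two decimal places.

Phase 1: 31,650·(1 + 0.062/365)^1095 ≈ 38,119.3624.
Phase 2: 38,119.3624·(1 + 0.028)^56 ≈ 178,961.6804.

€178,961.68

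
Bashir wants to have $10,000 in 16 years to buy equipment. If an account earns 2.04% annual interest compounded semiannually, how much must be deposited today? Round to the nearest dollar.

$7,227

Growth factor = (1 + 0.0102)^32 ≈ 1.383679968.
P = 10,000/1.383679968 ≈ 7,227.1047.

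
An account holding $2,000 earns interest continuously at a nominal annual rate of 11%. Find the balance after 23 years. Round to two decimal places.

A = P·e^(rt) = 2,000·e^(0.11·23) = 2,000·e^2.53.
e^2.53 ≈ 12.553506137, so A ≈ 25,107.0123.

$25,107.01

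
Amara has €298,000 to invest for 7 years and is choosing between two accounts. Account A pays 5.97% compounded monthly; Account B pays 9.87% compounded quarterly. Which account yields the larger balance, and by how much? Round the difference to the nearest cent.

A: (1 + 0.004975)^84 ≈ 1.5171960217, so 298,000 × 1.5171960217 ≈ 452,124.4145.
B: (1 + 0.024675)^28 ≈ 1.97884570207, so 298,000 × 1.97884570207 ≈ 589,696.0192.
Difference ≈ 137,571.6047 in favor of B.

Account B, by €137,571.60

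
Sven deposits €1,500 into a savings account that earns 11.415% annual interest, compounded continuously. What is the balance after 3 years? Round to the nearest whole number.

€2,113

A = P·e^(rt) = 1,500·e^(0.11415·3) = 1,500·e^0.34245.
e^0.34245 ≈ 1.408393932, so A ≈ 2,112.5909.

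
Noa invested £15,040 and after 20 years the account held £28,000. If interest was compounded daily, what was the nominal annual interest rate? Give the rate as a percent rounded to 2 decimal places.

The 7300-period growth factor is 28,000/15,040 = 1.8617.
r/365 = 1.8617^(1/7300) − 1 ≈ 0.0000851394, so r ≈ 365·0.0000851394 = 3.10759%.

3.11%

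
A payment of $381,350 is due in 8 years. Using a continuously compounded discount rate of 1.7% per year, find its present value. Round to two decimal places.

$332,858.54

P = A·e^(−rt) = 381,350·e^(−0.136).
e^(−0.136) ≈ 0.872842632489, so P ≈ 332,858.5379.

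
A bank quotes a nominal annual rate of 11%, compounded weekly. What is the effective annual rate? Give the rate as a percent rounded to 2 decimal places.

EAR = (1 + 11%/52)^52 − 1 = (1 + 0.00211538)^52 − 1.
(1 + 0.00211538)^52 ≈ 1.116148, so EAR ≈ 11.61484%.

11.61%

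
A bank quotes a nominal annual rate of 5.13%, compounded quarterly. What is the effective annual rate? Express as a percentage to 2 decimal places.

5.23%

One year is 4 periods at 0.012825 each: (1 + 0.012825)^4 ≈ 1.052295.
EAR = 1.052295 − 1 ≈ 5.22953%.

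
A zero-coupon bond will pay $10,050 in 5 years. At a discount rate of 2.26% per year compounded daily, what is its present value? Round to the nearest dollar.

$8,976

Periodic rate = 2.26%/365 = 0.0000619178; 1825 periods.
P = 10,050/(1 + 0.0226/365)^1825 ≈ 10,050/1.1196280162 ≈ 8,976.1955.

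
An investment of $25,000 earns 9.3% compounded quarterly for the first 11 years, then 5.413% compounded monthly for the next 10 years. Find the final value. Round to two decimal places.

After 11 years at 9.3%: 25,000 × 2.74914183005 ≈ 68,728.5458.
Then 10 years at 5.413%: 68,728.5458 × 1.71614895682 ≈ 117,948.4221.

$117,948.42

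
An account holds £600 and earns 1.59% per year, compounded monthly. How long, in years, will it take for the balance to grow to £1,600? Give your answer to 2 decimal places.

61.73 years

We need (1 + 0.001325)^(12t) = 2.6667, so 12t = ln 2.6667 / ln 1.001325 ≈ 740.7388.
t ≈ 740.7388/12 = 61.7282 years.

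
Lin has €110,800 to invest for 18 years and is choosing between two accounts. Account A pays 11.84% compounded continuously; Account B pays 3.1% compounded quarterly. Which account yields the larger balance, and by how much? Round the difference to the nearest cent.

Account A growth factor: e^(0.1184·18) = e^2.1312 ≈ 8.42497071274; balance ≈ 933,486.7550.
Account B growth factor: (1 + 0.00775)^72 ≈ 1.74342027149; balance ≈ 193,170.9661.
Account A is larger by 740,315.7889.

Account A, by €740,315.79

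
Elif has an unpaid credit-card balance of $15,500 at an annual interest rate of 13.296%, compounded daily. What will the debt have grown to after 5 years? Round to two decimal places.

Growth factor = (1 + 0.13296/365)^1825 ≈ 1.9438663326.
A ≈ 15,500 × 1.9438663326 ≈ 30,129.9282.

$30,129.93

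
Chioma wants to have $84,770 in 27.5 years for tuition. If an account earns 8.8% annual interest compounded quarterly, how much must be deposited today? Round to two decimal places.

$7,738.27

Periodic rate = 8.8%/4 = 0.022; 110 periods.
P = 84,770/(1 + 0.022)^110 ≈ 84,770/10.954650792 ≈ 7,738.2658.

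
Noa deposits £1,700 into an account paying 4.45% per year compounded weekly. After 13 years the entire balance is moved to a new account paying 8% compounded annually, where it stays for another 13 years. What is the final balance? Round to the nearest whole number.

£8,243

After 13 years at 4.45%: 1,700 × 1.78292025 ≈ 3,030.9644.
Then 13 years at 8%: 3,030.9644 × 2.719623726 ≈ 8,243.0828.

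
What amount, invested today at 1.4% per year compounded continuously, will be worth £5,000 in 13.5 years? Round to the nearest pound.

P = A·e^(−rt) = 5,000·e^(−0.189).
e^(−0.189) ≈ 0.8277865067, so P ≈ 4,138.9325.

£4,139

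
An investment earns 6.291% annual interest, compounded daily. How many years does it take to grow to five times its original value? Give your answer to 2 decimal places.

25.59 years

(1 + 0.000172356)^(365t) = 5.
365t = ln 5 / ln(1 + 0.000172356) ≈ 1.6094/0.000172341 ≈ 9338.6657.
t ≈ 25.5854.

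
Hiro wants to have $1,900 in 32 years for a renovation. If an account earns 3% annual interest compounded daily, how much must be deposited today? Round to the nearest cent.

$727.53

Growth factor = (1 + 0.03/365)^11680 ≈ 2.611593444.
P = 1,900/2.611593444 ≈ 727.5252.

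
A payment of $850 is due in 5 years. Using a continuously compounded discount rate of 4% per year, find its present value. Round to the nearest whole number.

P = A·e^(−rt) = 850·e^(−0.2).
e^(−0.2) ≈ 0.818730753, so P ≈ 695.9211.

$696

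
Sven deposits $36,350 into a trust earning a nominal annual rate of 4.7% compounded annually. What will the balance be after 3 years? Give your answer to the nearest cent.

$41,720.02

Annual rate = 4.7% = 0.047; years = 3.
A = 36,350·(1 + 0.047)^3 ≈ 36,350·1.147730823 ≈ 41,720.0154.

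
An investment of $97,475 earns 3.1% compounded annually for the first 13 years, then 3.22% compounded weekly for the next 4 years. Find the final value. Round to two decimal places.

$164,882.94

After 13 years at 3.1%: 97,475 × 1.48717696052 ≈ 144,962.5742.
Then 4 years at 3.22%: 144,962.5742 × 1.13741726825 ≈ 164,882.9352.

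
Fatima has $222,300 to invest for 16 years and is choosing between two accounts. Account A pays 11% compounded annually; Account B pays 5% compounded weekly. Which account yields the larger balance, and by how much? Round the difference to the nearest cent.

Account A, by $686,064.19

Account A growth factor: (1 + 0.11)^16 ≈ 5.310894332055; balance ≈ 1,180,611.8100.
Account B growth factor: (1 + 0.05/52)^832 ≈ 2.2246856639; balance ≈ 494,547.6231.
Account A is larger by 686,064.1869.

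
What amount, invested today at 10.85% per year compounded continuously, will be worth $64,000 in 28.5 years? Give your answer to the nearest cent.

$2,905.58

P = A·e^(−rt) = 64,000·e^(−3.09225).
e^(−3.09225) ≈ 0.045399690098, so P ≈ 2,905.5802.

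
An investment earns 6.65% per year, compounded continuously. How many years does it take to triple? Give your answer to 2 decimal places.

e^(0.0665t) = 3, so 0.0665t = ln 3 ≈ 1.0986.
t ≈ 1.0986/0.0665 ≈ 16.5205.

16.52 years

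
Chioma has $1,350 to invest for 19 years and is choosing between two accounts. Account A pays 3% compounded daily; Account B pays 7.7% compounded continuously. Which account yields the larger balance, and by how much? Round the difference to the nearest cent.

Account B, by $3,443.41

Account A growth factor: (1 + 0.03/365)^6935 ≈ 1.768225633; balance ≈ 2,387.1046.
Account B growth factor: e^(0.077·19) = e^1.463 ≈ 4.318896803; balance ≈ 5,830.5107.
Account B is larger by 3,443.4061.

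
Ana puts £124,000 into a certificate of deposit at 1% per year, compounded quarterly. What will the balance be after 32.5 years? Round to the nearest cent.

Growth factor = (1 + 0.0025)^130 ≈ 1.3834694327.
A ≈ 124,000 × 1.3834694327 ≈ 171,550.2097.

£171,550.21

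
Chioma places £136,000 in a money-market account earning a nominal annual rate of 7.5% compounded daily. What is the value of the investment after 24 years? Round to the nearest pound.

£822,600

Growth factor = (1 + 0.075/365)^8760 ≈ 6.04852895063.
A ≈ 136,000 × 6.04852895063 ≈ 822,599.9373.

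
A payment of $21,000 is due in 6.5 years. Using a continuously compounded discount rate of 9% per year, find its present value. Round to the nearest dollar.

$11,699

P = A·e^(−rt) = 21,000·e^(−0.585).
e^(−0.585) ≈ 0.55710586181, so P ≈ 11,699.2231.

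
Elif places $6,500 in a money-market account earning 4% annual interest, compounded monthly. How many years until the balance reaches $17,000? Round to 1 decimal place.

(1 + 0.00333333)^(12t) = 17,000/6,500 = 2.6154.
12t·ln(1 + 0.00333333) = ln(2.6154); 12t = 0.96141/0.00332779 ≈ 288.9038.
t ≈ 24.0753 years.

24.1 years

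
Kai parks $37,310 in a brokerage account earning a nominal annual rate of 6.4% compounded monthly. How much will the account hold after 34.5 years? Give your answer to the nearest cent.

Periodic rate = 6.4%/12 = 0.00533333; periods = 12·34.5 = 414.
A = 37,310·(1 + 0.064/12)^414 ≈ 37,310·9.04428305731 ≈ 337,442.2009.

$337,442.20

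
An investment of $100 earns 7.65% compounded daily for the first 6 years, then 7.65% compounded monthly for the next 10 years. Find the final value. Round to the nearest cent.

$339.24

After 6 years at 7.65%: 100 × 1.5824146 ≈ 158.2415.
Then 10 years at 7.65%: 158.2415 × 2.14378268 ≈ 339.2353.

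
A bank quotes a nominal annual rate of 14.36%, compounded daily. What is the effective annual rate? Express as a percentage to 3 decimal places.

15.439%

One year is 365 periods at 0.000393425 each: (1 + 0.000393425)^365 ≈ 1.15439.
EAR = 1.15439 − 1 ≈ 15.43896%.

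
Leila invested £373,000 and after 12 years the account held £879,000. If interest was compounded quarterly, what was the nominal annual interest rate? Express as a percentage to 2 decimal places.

(1 + r/4)^48 = 879,000/373,000 = 2.35657.
1 + r/4 = 2.35657^(1/48) ≈ 1.018019, so r/4 ≈ 0.0180189.
r ≈ 4·0.0180189 = 7.20755%.

7.21%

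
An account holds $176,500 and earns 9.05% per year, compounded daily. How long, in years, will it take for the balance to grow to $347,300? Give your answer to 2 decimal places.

(1 + 0.000247945)^(365t) = 347,300/176,500 = 1.9677.
365t·ln(1 + 0.000247945) = ln(1.9677); 365t = 0.67687/0.000247914 ≈ 2730.2484.
t ≈ 7.4801 years.

7.48 years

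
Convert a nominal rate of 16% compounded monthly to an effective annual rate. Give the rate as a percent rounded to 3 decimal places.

17.227%

One year is 12 periods at 0.0133333 each: (1 + 0.0133333)^12 ≈ 1.172271.
EAR = 1.172271 − 1 ≈ 17.22708%.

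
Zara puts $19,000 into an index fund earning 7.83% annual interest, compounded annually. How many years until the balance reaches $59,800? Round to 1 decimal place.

We need (1 + 0.0783)^t = 3.1474, so t = ln 3.1474 / ln 1.0783 ≈ 15.2093.

15.2 years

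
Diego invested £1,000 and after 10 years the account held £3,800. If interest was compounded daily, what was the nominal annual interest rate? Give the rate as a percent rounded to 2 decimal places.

13.35%

(1 + r/365)^3650 = 3,800/1,000 = 3.8.
1 + r/365 = 3.8^(1/3650) ≈ 1.000366, so r/365 ≈ 0.000365821.
r ≈ 365·0.000365821 = 13.35245%.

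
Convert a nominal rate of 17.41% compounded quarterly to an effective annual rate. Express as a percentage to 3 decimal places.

EAR = (1 + 17.41%/4)^4 − 1 = (1 + 0.043525)^4 − 1.
(1 + 0.043525)^4 ≈ 1.1858, so EAR ≈ 18.58000%.

18.580%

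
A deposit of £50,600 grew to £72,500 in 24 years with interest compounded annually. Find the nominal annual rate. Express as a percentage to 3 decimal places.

1.510%

The 24-period growth factor is 72,500/50,600 = 1.43281.
r = 1.43281^(1/24) − 1 ≈ 0.0150976, i.e. 1.50976%.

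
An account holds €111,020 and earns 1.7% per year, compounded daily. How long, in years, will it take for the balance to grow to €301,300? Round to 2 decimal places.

(1 + 0.0000465753)^(365t) = 301,300/111,020 = 2.7139.
365t·ln(1 + 0.0000465753) = ln(2.7139); 365t = 0.9984/4.65743e-05 ≈ 21436.6503.
t ≈ 58.7305 years.

58.73 years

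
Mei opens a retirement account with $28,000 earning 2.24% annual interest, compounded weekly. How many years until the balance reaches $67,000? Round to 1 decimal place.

39.0 years

We need (1 + 0.000430769)^(52t) = 2.3929, so 52t = ln 2.3929 / ln 1.000431 ≈ 2025.8550.
t ≈ 2025.8550/52 = 38.9588 years.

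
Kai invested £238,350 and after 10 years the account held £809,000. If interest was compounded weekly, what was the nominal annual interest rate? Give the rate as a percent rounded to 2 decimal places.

12.23%

(1 + r/52)^520 = 809,000/238,350 = 3.39417.
1 + r/52 = 3.39417^(1/520) ≈ 1.002353, so r/52 ≈ 0.00235288.
r ≈ 52·0.00235288 = 12.23496%.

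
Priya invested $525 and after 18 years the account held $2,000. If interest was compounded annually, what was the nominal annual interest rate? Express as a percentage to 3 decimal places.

7.714%

The 18-period growth factor is 2,000/525 = 3.80952.
r = 3.80952^(1/18) − 1 ≈ 0.0771361, i.e. 7.71361%.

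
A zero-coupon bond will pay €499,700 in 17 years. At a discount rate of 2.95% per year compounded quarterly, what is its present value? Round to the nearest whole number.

€303,187

Periodic rate = 2.95%/4 = 0.007375; 68 periods.
P = 499,700/(1 + 0.007375)^68 ≈ 499,700/1.64816040693 ≈ 303,186.5090.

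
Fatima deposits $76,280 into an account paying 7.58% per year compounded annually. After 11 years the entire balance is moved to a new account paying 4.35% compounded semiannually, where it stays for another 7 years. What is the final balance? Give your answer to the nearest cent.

After 11 years at 7.58%: 76,280 × 2.23381364477 ≈ 170,395.3048.
Then 7 years at 4.35%: 170,395.3048 × 1.35152800572 ≈ 230,294.0265.

$230,294.03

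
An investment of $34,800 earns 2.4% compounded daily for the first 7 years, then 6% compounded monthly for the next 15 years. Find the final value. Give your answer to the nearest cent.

Phase 1: 34,800·(1 + 0.024/365)^2555 ≈ 41,165.9667.
Phase 2: 41,165.9667·(1 + 0.005)^180 ≈ 101,025.1338.

$101,025.13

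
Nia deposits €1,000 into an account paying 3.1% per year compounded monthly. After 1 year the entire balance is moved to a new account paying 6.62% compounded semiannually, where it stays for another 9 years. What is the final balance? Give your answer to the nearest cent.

After 1 years at 3.1%: 1,000 × 1.031444273 ≈ 1,031.4443.
Then 9 years at 6.62%: 1,031.4443 × 1.797059712 ≈ 1,853.5669.

€1,853.57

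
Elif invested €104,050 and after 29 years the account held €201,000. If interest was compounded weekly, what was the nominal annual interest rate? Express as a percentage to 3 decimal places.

2.271%

The 1508-period growth factor is 201,000/104,050 = 1.93176.
r/52 = 1.93176^(1/1508) − 1 ≈ 0.000436722, so r ≈ 52·0.000436722 = 2.27096%.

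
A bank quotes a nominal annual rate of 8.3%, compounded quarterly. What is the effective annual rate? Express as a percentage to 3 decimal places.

8.562%

EAR = (1 + 8.3%/4)^4 − 1 = (1 + 0.02075)^4 − 1.
(1 + 0.02075)^4 ≈ 1.085619, so EAR ≈ 8.56193%.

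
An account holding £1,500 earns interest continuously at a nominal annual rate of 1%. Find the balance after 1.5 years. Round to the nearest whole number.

£1,523

A = P·e^(rt) = 1,500·e^(0.01·1.5) = 1,500·e^0.015.
e^0.015 ≈ 1.015113065, so A ≈ 1,522.6696.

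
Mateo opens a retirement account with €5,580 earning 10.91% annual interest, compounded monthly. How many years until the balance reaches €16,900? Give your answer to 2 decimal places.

We need (1 + 0.00909167)^(12t) = 3.0287, so 12t = ln 3.0287 / ln 1.009092 ≈ 122.4368.
t ≈ 122.4368/12 = 10.2031 years.

10.20 years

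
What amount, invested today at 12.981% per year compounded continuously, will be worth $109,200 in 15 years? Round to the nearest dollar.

$15,581

P = A·e^(−rt) = 109,200·e^(−1.94715).
e^(−1.94715) ≈ 0.14268013105, so P ≈ 15,580.6703.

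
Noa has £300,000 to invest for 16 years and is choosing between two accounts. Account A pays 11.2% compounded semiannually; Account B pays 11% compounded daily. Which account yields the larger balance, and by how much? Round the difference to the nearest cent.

Account A growth factor: (1 + 0.056)^32 ≈ 5.71801621164; balance ≈ 1,715,404.8635.
Account B growth factor: (1 + 0.11/365)^5840 ≈ 5.810896418097; balance ≈ 1,743,268.9254.
Account B is larger by 27,864.0619.

Account B, by £27,864.06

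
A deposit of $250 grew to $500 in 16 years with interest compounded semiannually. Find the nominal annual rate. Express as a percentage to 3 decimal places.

(1 + r/2)^32 = 500/250 = 2.
1 + r/2 = 2^(1/32) ≈ 1.021897, so r/2 ≈ 0.0218971.
r ≈ 2·0.0218971 = 4.37943%.

4.379%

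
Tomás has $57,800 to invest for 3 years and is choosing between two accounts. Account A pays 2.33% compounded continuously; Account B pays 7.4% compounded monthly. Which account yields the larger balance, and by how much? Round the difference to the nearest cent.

Account B, by $10,133.47

A: e^(0.0233·3) = e^0.0699 ≈ 1.0724009358, so 57,800 × 1.0724009358 ≈ 61,984.7741.
B: (1 + 0.074/12)^36 ≈ 1.2477205182, so 57,800 × 1.2477205182 ≈ 72,118.2460.
Difference ≈ 10,133.4719 in favor of B.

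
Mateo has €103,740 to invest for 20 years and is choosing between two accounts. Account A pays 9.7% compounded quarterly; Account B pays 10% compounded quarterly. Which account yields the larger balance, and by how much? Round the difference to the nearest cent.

Account B, by €42,539.08

A: (1 + 0.02425)^80 ≈ 6.79951302459, so 103,740 × 6.79951302459 ≈ 705,381.4812.
B: (1 + 0.025)^80 ≈ 7.20956781623, so 103,740 × 7.20956781623 ≈ 747,920.5653.
Difference ≈ 42,539.0841 in favor of B.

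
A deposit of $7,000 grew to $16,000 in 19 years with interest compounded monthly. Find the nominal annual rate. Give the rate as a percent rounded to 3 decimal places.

(1 + r/12)^228 = 16,000/7,000 = 2.28571.
1 + r/12 = 2.28571^(1/228) ≈ 1.003632, so r/12 ≈ 0.00363236.
r ≈ 12·0.00363236 = 4.35884%.

4.359%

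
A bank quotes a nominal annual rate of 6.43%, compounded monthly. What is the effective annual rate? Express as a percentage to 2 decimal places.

6.62%

EAR = (1 + 6.43%/12)^12 − 1 = (1 + 0.00535833)^12 − 1.
(1 + 0.00535833)^12 ≈ 1.066229, so EAR ≈ 6.62292%.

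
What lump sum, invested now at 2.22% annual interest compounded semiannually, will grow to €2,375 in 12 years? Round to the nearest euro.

€1,822

Growth factor = (1 + 0.0111)^24 ≈ 1.303342777.
P = 2,375/1.303342777 ≈ 1,822.2374.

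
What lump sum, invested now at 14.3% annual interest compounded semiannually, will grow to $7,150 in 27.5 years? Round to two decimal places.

$160.23

Growth factor = (1 + 0.0715)^55 ≈ 44.62411805.
P = 7,150/44.62411805 ≈ 160.2273.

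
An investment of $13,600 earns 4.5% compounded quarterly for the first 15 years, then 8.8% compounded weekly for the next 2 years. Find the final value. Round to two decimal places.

$31,726.50

After 15 years at 4.5%: 13,600 × 1.9566451792 ≈ 26,610.3744.
Then 2 years at 8.8%: 26,610.3744 × 1.1922606904 ≈ 31,726.5034.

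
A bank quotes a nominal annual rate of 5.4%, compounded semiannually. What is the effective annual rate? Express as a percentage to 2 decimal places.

5.47%

One year is 2 periods at 0.027 each: (1 + 0.027)^2 ≈ 1.054729.
EAR = 1.054729 − 1 ≈ 5.47290%.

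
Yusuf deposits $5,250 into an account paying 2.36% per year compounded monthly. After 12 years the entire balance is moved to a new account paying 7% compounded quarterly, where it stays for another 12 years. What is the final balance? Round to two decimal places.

After 12 years at 2.36%: 5,250 × 1.3270014985 ≈ 6,966.7579.
Then 12 years at 7%: 6,966.7579 × 2.2995987244 ≈ 16,020.7475.

$16,020.75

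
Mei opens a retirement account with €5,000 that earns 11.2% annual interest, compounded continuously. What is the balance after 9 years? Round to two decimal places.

€13,700.58

A = P·e^(rt) = 5,000·e^(0.112·9) = 5,000·e^1.008.
e^1.008 ≈ 2.7401153005, so A ≈ 13,700.5765.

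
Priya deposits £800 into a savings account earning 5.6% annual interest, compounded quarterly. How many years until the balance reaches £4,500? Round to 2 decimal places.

31.06 years

(1 + 0.014)^(4t) = 4,500/800 = 5.625.
4t·ln(1 + 0.014) = ln(5.625); 4t = 1.7272/0.0139029 ≈ 124.2345.
t ≈ 31.0586 years.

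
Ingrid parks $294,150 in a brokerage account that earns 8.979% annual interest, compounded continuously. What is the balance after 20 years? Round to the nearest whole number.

$1,772,046

A = P·e^(rt) = 294,150·e^(0.08979·20) = 294,150·e^1.7958.
e^1.7958 ≈ 6.02429222833, so A ≈ 1,772,045.5590.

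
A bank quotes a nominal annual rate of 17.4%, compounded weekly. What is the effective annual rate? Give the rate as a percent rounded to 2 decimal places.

18.97%

One year is 52 periods at 0.00334615 each: (1 + 0.00334615)^52 ≈ 1.18971.
EAR = 1.18971 − 1 ≈ 18.97099%.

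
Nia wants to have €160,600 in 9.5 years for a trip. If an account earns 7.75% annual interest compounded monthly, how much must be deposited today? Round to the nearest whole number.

Growth factor = (1 + 0.0775/12)^114 ≈ 2.08315321191.
P = 160,600/2.08315321191 ≈ 77,094.6655.

€77,095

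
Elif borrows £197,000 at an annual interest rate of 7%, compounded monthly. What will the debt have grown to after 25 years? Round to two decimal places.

Growth factor = (1 + 0.07/12)^300 ≈ 5.725418209301.
A ≈ 197,000 × 5.725418209301 ≈ 1,127,907.3872.

£1,127,907.39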